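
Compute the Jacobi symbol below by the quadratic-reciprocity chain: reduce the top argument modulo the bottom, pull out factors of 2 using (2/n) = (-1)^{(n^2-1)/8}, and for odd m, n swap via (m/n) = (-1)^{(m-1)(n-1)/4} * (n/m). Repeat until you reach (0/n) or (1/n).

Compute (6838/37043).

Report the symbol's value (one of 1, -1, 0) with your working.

-1

factor out 2^1: 6838 = 2^1·3419; with 37043 mod 8 = 3, (2/37043) = -1; sign now -1; continue with (3419/37043)
flip (3419/37043) -> (37043/3419): both odd, 3419 mod 4 = 3, 37043 mod 4 = 3, so the flip contributes -1; sign now +1
(37043/3419): 37043 mod 3419 = 2853, so (37043/3419) = (2853/3419)
flip (2853/3419) -> (3419/2853): both odd, 2853 mod 4 = 1, 3419 mod 4 = 3, so the flip contributes +1; sign now +1
(3419/2853): 3419 mod 2853 = 566, so (3419/2853) = (566/2853)
factor out 2^1: 566 = 2^1·283; with 2853 mod 8 = 5, (2/2853) = -1; sign now -1; continue with (283/2853)
flip (283/2853) -> (2853/283): both odd, 283 mod 4 = 3, 2853 mod 4 = 1, so the flip contributes +1; sign now -1
(2853/283): 2853 mod 283 = 23, so (2853/283) = (23/283)
flip (23/283) -> (283/23): both odd, 23 mod 4 = 3, 283 mod 4 = 3, so the flip contributes -1; sign now +1
(283/23): 283 mod 23 = 7, so (283/23) = (7/23)
flip (7/23) -> (23/7): both odd, 7 mod 4 = 3, 23 mod 4 = 3, so the flip contributes -1; sign now -1
(23/7): 23 mod 7 = 2, so (23/7) = (2/7)
factor out 2^1: 2 = 2^1·1; with 7 mod 8 = 7, (2/7) = +1; sign now -1; continue with (1/7)
reached (1/7) = 1, so the symbol is -1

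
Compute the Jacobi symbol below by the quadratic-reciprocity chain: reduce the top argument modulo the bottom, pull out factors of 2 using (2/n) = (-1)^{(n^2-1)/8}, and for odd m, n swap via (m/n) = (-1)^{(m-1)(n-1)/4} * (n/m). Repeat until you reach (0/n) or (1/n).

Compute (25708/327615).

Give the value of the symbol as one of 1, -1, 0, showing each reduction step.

-1

25708 = 2^2·6427; (2/327615) = +1 since 327615 mod 8 = 7, so (25708/327615) = (+1)^2·(6427/327615); sign now +1
reciprocity: (6427/327615) = -1·(327615/6427) since 6427 mod 4 = 3, 327615 mod 4 = 3; sign now -1
(327615/6427) = (6265/6427)   [reduce mod 6427]
reciprocity: (6265/6427) = +1·(6427/6265) since 6265 mod 4 = 1, 6427 mod 4 = 3; sign now -1
(6427/6265) = (162/6265)   [reduce mod 6265]
162 = 2^1·81; (2/6265) = +1 since 6265 mod 8 = 1, so (162/6265) = (+1)^1·(81/6265); sign now -1
reciprocity: (81/6265) = +1·(6265/81) since 81 mod 4 = 1, 6265 mod 4 = 1; sign now -1
(6265/81) = (28/81)   [reduce mod 81]
28 = 2^2·7; (2/81) = +1 since 81 mod 8 = 1, so (28/81) = (+1)^2·(7/81); sign now -1
reciprocity: (7/81) = +1·(81/7) since 7 mod 4 = 3, 81 mod 4 = 1; sign now -1
(81/7) = (4/7)   [reduce mod 7]
4 = 2^2·1; (2/7) = +1 since 7 mod 8 = 7, so (4/7) = (+1)^2·(1/7); sign now -1
(1/7) = 1; final value = sign = -1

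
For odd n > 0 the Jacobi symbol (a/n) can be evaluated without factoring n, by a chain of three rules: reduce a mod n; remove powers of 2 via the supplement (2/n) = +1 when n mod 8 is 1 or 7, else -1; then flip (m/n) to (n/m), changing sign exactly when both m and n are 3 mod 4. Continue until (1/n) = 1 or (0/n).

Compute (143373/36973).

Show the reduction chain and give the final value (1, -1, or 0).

(143373/36973) = (32454/36973)   [reduce mod 36973]
32454 = 2^1·16227; (2/36973) = -1 since 36973 mod 8 = 5, so (32454/36973) = (-1)^1·(16227/36973); sign now -1
reciprocity: (16227/36973) = +1·(36973/16227) since 16227 mod 4 = 3, 36973 mod 4 = 1; sign now -1
(36973/16227) = (4519/16227)   [reduce mod 16227]
reciprocity: (4519/16227) = -1·(16227/4519) since 4519 mod 4 = 3, 16227 mod 4 = 3; sign now +1
(16227/4519) = (2670/4519)   [reduce mod 4519]
2670 = 2^1·1335; (2/4519) = +1 since 4519 mod 8 = 7, so (2670/4519) = (+1)^1·(1335/4519); sign now +1
reciprocity: (1335/4519) = -1·(4519/1335) since 1335 mod 4 = 3, 4519 mod 4 = 3; sign now -1
(4519/1335) = (514/1335)   [reduce mod 1335]
514 = 2^1·257; (2/1335) = +1 since 1335 mod 8 = 7, so (514/1335) = (+1)^1·(257/1335); sign now -1
reciprocity: (257/1335) = +1·(1335/257) since 257 mod 4 = 1, 1335 mod 4 = 3; sign now -1
(1335/257) = (50/257)   [reduce mod 257]
50 = 2^1·25; (2/257) = +1 since 257 mod 8 = 1, so (50/257) = (+1)^1·(25/257); sign now -1
reciprocity: (25/257) = +1·(257/25) since 25 mod 4 = 1, 257 mod 4 = 1; sign now -1
(257/25) = (7/25)   [reduce mod 25]
reciprocity: (7/25) = +1·(25/7) since 7 mod 4 = 3, 25 mod 4 = 1; sign now -1
(25/7) = (4/7)   [reduce mod 7]
4 = 2^2·1; (2/7) = +1 since 7 mod 8 = 7, so (4/7) = (+1)^2·(1/7); sign now -1
(1/7) = 1; final value = sign = -1

-1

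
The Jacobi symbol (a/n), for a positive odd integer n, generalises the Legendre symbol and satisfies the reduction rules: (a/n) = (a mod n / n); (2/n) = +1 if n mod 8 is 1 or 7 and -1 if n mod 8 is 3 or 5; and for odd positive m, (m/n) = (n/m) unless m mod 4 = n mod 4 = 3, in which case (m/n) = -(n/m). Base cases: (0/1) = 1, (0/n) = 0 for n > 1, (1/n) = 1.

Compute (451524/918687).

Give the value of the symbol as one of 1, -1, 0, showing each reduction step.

0

factor out 2^2: 451524 = 2^2·112881; with 918687 mod 8 = 7, (2/918687) = +1; sign now +1; continue with (112881/918687)
flip (112881/918687) -> (918687/112881): both odd, 112881 mod 4 = 1, 918687 mod 4 = 3, so the flip contributes +1; sign now +1
(918687/112881): 918687 mod 112881 = 15639, so (918687/112881) = (15639/112881)
flip (15639/112881) -> (112881/15639): both odd, 15639 mod 4 = 3, 112881 mod 4 = 1, so the flip contributes +1; sign now +1
(112881/15639): 112881 mod 15639 = 3408, so (112881/15639) = (3408/15639)
factor out 2^4: 3408 = 2^4·213; with 15639 mod 8 = 7, (2/15639) = +1; sign now +1; continue with (213/15639)
flip (213/15639) -> (15639/213): both odd, 213 mod 4 = 1, 15639 mod 4 = 3, so the flip contributes +1; sign now +1
(15639/213): 15639 mod 213 = 90, so (15639/213) = (90/213)
factor out 2^1: 90 = 2^1·45; with 213 mod 8 = 5, (2/213) = -1; sign now -1; continue with (45/213)
flip (45/213) -> (213/45): both odd, 45 mod 4 = 1, 213 mod 4 = 1, so the flip contributes +1; sign now -1
(213/45): 213 mod 45 = 33, so (213/45) = (33/45)
flip (33/45) -> (45/33): both odd, 33 mod 4 = 1, 45 mod 4 = 1, so the flip contributes +1; sign now -1
(45/33): 45 mod 33 = 12, so (45/33) = (12/33)
factor out 2^2: 12 = 2^2·3; with 33 mod 8 = 1, (2/33) = +1; sign now -1; continue with (3/33)
flip (3/33) -> (33/3): both odd, 3 mod 4 = 3, 33 mod 4 = 1, so the flip contributes +1; sign now -1
(33/3): 33 mod 3 = 0, so (33/3) = (0/3)
reached (0/3); gcd(a, n) > 1, so (0/3) = 0 and the symbol is 0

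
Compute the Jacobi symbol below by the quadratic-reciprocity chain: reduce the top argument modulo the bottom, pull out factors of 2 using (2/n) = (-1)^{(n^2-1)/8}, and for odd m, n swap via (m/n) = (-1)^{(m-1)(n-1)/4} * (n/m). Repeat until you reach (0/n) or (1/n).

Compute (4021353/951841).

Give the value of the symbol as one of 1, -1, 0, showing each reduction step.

1

(4021353/951841) = (213989/951841)   [reduce mod 951841]
reciprocity: (213989/951841) = +1·(951841/213989) since 213989 mod 4 = 1, 951841 mod 4 = 1; sign now +1
(951841/213989) = (95885/213989)   [reduce mod 213989]
reciprocity: (95885/213989) = +1·(213989/95885) since 95885 mod 4 = 1, 213989 mod 4 = 1; sign now +1
(213989/95885) = (22219/95885)   [reduce mod 95885]
reciprocity: (22219/95885) = +1·(95885/22219) since 22219 mod 4 = 3, 95885 mod 4 = 1; sign now +1
(95885/22219) = (7009/22219)   [reduce mod 22219]
reciprocity: (7009/22219) = +1·(22219/7009) since 7009 mod 4 = 1, 22219 mod 4 = 3; sign now +1
(22219/7009) = (1192/7009)   [reduce mod 7009]
1192 = 2^3·149; (2/7009) = +1 since 7009 mod 8 = 1, so (1192/7009) = (+1)^3·(149/7009); sign now +1
reciprocity: (149/7009) = +1·(7009/149) since 149 mod 4 = 1, 7009 mod 4 = 1; sign now +1
(7009/149) = (6/149)   [reduce mod 149]
6 = 2^1·3; (2/149) = -1 since 149 mod 8 = 5, so (6/149) = (-1)^1·(3/149); sign now -1
reciprocity: (3/149) = +1·(149/3) since 3 mod 4 = 3, 149 mod 4 = 1; sign now -1
(149/3) = (2/3)   [reduce mod 3]
2 = 2^1·1; (2/3) = -1 since 3 mod 8 = 3, so (2/3) = (-1)^1·(1/3); sign now +1
(1/3) = 1; final value = sign = +1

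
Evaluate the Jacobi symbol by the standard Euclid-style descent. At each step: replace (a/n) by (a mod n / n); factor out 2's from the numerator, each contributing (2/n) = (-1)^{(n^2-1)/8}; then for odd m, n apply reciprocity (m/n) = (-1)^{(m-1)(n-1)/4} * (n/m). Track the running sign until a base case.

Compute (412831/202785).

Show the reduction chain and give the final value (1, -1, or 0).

(412831/202785): 412831 mod 202785 = 7261, so (412831/202785) = (7261/202785)
flip (7261/202785) -> (202785/7261): both odd, 7261 mod 4 = 1, 202785 mod 4 = 1, so the flip contributes +1; sign now +1
(202785/7261): 202785 mod 7261 = 6738, so (202785/7261) = (6738/7261)
factor out 2^1: 6738 = 2^1·3369; with 7261 mod 8 = 5, (2/7261) = -1; sign now -1; continue with (3369/7261)
flip (3369/7261) -> (7261/3369): both odd, 3369 mod 4 = 1, 7261 mod 4 = 1, so the flip contributes +1; sign now -1
(7261/3369): 7261 mod 3369 = 523, so (7261/3369) = (523/3369)
flip (523/3369) -> (3369/523): both odd, 523 mod 4 = 3, 3369 mod 4 = 1, so the flip contributes +1; sign now -1
(3369/523): 3369 mod 523 = 231, so (3369/523) = (231/523)
flip (231/523) -> (523/231): both odd, 231 mod 4 = 3, 523 mod 4 = 3, so the flip contributes -1; sign now +1
(523/231): 523 mod 231 = 61, so (523/231) = (61/231)
flip (61/231) -> (231/61): both odd, 61 mod 4 = 1, 231 mod 4 = 3, so the flip contributes +1; sign now +1
(231/61): 231 mod 61 = 48, so (231/61) = (48/61)
factor out 2^4: 48 = 2^4·3; with 61 mod 8 = 5, (2/61) = -1; sign now +1; continue with (3/61)
flip (3/61) -> (61/3): both odd, 3 mod 4 = 3, 61 mod 4 = 1, so the flip contributes +1; sign now +1
(61/3): 61 mod 3 = 1, so (61/3) = (1/3)
reached (1/3) = 1, so the symbol is +1

1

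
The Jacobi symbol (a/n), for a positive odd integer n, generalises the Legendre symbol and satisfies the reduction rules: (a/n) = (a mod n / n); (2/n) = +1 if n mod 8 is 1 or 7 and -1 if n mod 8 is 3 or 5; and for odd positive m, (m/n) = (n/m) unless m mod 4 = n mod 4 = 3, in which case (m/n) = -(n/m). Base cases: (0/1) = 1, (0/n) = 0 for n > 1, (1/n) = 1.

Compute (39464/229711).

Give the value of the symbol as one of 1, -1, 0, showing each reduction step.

39464 = 2^3·4933; (2/229711) = +1 since 229711 mod 8 = 7, so (39464/229711) = (+1)^3·(4933/229711); sign now +1
reciprocity: (4933/229711) = +1·(229711/4933) since 4933 mod 4 = 1, 229711 mod 4 = 3; sign now +1
(229711/4933) = (2793/4933)   [reduce mod 4933]
reciprocity: (2793/4933) = +1·(4933/2793) since 2793 mod 4 = 1, 4933 mod 4 = 1; sign now +1
(4933/2793) = (2140/2793)   [reduce mod 2793]
2140 = 2^2·535; (2/2793) = +1 since 2793 mod 8 = 1, so (2140/2793) = (+1)^2·(535/2793); sign now +1
reciprocity: (535/2793) = +1·(2793/535) since 535 mod 4 = 3, 2793 mod 4 = 1; sign now +1
(2793/535) = (118/535)   [reduce mod 535]
118 = 2^1·59; (2/535) = +1 since 535 mod 8 = 7, so (118/535) = (+1)^1·(59/535); sign now +1
reciprocity: (59/535) = -1·(535/59) since 59 mod 4 = 3, 535 mod 4 = 3; sign now -1
(535/59) = (4/59)   [reduce mod 59]
4 = 2^2·1; (2/59) = -1 since 59 mod 8 = 3, so (4/59) = (-1)^2·(1/59); sign now -1
(1/59) = 1; final value = sign = -1

-1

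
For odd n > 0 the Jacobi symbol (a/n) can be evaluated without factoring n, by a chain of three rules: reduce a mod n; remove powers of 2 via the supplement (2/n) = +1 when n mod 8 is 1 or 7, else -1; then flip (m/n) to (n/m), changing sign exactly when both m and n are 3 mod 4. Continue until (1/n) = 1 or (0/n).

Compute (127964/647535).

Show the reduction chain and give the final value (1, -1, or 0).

-1

factor out 2^2: 127964 = 2^2·31991; with 647535 mod 8 = 7, (2/647535) = +1; sign now +1; continue with (31991/647535)
flip (31991/647535) -> (647535/31991): both odd, 31991 mod 4 = 3, 647535 mod 4 = 3, so the flip contributes -1; sign now -1
(647535/31991): 647535 mod 31991 = 7715, so (647535/31991) = (7715/31991)
flip (7715/31991) -> (31991/7715): both odd, 7715 mod 4 = 3, 31991 mod 4 = 3, so the flip contributes -1; sign now +1
(31991/7715): 31991 mod 7715 = 1131, so (31991/7715) = (1131/7715)
flip (1131/7715) -> (7715/1131): both odd, 1131 mod 4 = 3, 7715 mod 4 = 3, so the flip contributes -1; sign now -1
(7715/1131): 7715 mod 1131 = 929, so (7715/1131) = (929/1131)
flip (929/1131) -> (1131/929): both odd, 929 mod 4 = 1, 1131 mod 4 = 3, so the flip contributes +1; sign now -1
(1131/929): 1131 mod 929 = 202, so (1131/929) = (202/929)
factor out 2^1: 202 = 2^1·101; with 929 mod 8 = 1, (2/929) = +1; sign now -1; continue with (101/929)
flip (101/929) -> (929/101): both odd, 101 mod 4 = 1, 929 mod 4 = 1, so the flip contributes +1; sign now -1
(929/101): 929 mod 101 = 20, so (929/101) = (20/101)
factor out 2^2: 20 = 2^2·5; with 101 mod 8 = 5, (2/101) = -1; sign now -1; continue with (5/101)
flip (5/101) -> (101/5): both odd, 5 mod 4 = 1, 101 mod 4 = 1, so the flip contributes +1; sign now -1
(101/5): 101 mod 5 = 1, so (101/5) = (1/5)
reached (1/5) = 1, so the symbol is -1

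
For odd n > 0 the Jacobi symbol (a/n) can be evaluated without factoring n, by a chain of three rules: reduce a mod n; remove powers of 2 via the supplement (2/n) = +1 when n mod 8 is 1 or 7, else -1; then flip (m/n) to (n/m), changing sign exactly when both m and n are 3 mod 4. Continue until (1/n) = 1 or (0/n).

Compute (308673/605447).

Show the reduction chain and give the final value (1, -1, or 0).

reciprocity: (308673/605447) = +1·(605447/308673) since 308673 mod 4 = 1, 605447 mod 4 = 3; sign now +1
(605447/308673) = (296774/308673)   [reduce mod 308673]
296774 = 2^1·148387; (2/308673) = +1 since 308673 mod 8 = 1, so (296774/308673) = (+1)^1·(148387/308673); sign now +1
reciprocity: (148387/308673) = +1·(308673/148387) since 148387 mod 4 = 3, 308673 mod 4 = 1; sign now +1
(308673/148387) = (11899/148387)   [reduce mod 148387]
reciprocity: (11899/148387) = -1·(148387/11899) since 11899 mod 4 = 3, 148387 mod 4 = 3; sign now -1
(148387/11899) = (5599/11899)   [reduce mod 11899]
reciprocity: (5599/11899) = -1·(11899/5599) since 5599 mod 4 = 3, 11899 mod 4 = 3; sign now +1
(11899/5599) = (701/5599)   [reduce mod 5599]
reciprocity: (701/5599) = +1·(5599/701) since 701 mod 4 = 1, 5599 mod 4 = 3; sign now +1
(5599/701) = (692/701)   [reduce mod 701]
692 = 2^2·173; (2/701) = -1 since 701 mod 8 = 5, so (692/701) = (-1)^2·(173/701); sign now +1
reciprocity: (173/701) = +1·(701/173) since 173 mod 4 = 1, 701 mod 4 = 1; sign now +1
(701/173) = (9/173)   [reduce mod 173]
reciprocity: (9/173) = +1·(173/9) since 9 mod 4 = 1, 173 mod 4 = 1; sign now +1
(173/9) = (2/9)   [reduce mod 9]
2 = 2^1·1; (2/9) = +1 since 9 mod 8 = 1, so (2/9) = (+1)^1·(1/9); sign now +1
(1/9) = 1; final value = sign = +1

1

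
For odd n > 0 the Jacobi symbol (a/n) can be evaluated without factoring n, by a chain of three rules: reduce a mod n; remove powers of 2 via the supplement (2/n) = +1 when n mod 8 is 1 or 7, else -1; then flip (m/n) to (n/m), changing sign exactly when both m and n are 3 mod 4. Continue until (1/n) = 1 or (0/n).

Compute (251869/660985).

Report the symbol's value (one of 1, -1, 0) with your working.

-1

flip (251869/660985) -> (660985/251869): both odd, 251869 mod 4 = 1, 660985 mod 4 = 1, so the flip contributes +1; sign now +1
(660985/251869): 660985 mod 251869 = 157247, so (660985/251869) = (157247/251869)
flip (157247/251869) -> (251869/157247): both odd, 157247 mod 4 = 3, 251869 mod 4 = 1, so the flip contributes +1; sign now +1
(251869/157247): 251869 mod 157247 = 94622, so (251869/157247) = (94622/157247)
factor out 2^1: 94622 = 2^1·47311; with 157247 mod 8 = 7, (2/157247) = +1; sign now +1; continue with (47311/157247)
flip (47311/157247) -> (157247/47311): both odd, 47311 mod 4 = 3, 157247 mod 4 = 3, so the flip contributes -1; sign now -1
(157247/47311): 157247 mod 47311 = 15314, so (157247/47311) = (15314/47311)
factor out 2^1: 15314 = 2^1·7657; with 47311 mod 8 = 7, (2/47311) = +1; sign now -1; continue with (7657/47311)
flip (7657/47311) -> (47311/7657): both odd, 7657 mod 4 = 1, 47311 mod 4 = 3, so the flip contributes +1; sign now -1
(47311/7657): 47311 mod 7657 = 1369, so (47311/7657) = (1369/7657)
flip (1369/7657) -> (7657/1369): both odd, 1369 mod 4 = 1, 7657 mod 4 = 1, so the flip contributes +1; sign now -1
(7657/1369): 7657 mod 1369 = 812, so (7657/1369) = (812/1369)
factor out 2^2: 812 = 2^2·203; with 1369 mod 8 = 1, (2/1369) = +1; sign now -1; continue with (203/1369)
flip (203/1369) -> (1369/203): both odd, 203 mod 4 = 3, 1369 mod 4 = 1, so the flip contributes +1; sign now -1
(1369/203): 1369 mod 203 = 151, so (1369/203) = (151/203)
flip (151/203) -> (203/151): both odd, 151 mod 4 = 3, 203 mod 4 = 3, so the flip contributes -1; sign now +1
(203/151): 203 mod 151 = 52, so (203/151) = (52/151)
factor out 2^2: 52 = 2^2·13; with 151 mod 8 = 7, (2/151) = +1; sign now +1; continue with (13/151)
flip (13/151) -> (151/13): both odd, 13 mod 4 = 1, 151 mod 4 = 3, so the flip contributes +1; sign now +1
(151/13): 151 mod 13 = 8, so (151/13) = (8/13)
factor out 2^3: 8 = 2^3·1; with 13 mod 8 = 5, (2/13) = -1; sign now -1; continue with (1/13)
reached (1/13) = 1, so the symbol is -1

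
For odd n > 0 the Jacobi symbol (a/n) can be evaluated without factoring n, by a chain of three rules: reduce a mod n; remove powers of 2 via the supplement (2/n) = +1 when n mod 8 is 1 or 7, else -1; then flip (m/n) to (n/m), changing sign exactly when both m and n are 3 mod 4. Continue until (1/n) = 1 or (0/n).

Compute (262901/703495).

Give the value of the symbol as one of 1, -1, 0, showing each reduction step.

1

flip (262901/703495) -> (703495/262901): both odd, 262901 mod 4 = 1, 703495 mod 4 = 3, so the flip contributes +1; sign now +1
(703495/262901): 703495 mod 262901 = 177693, so (703495/262901) = (177693/262901)
flip (177693/262901) -> (262901/177693): both odd, 177693 mod 4 = 1, 262901 mod 4 = 1, so the flip contributes +1; sign now +1
(262901/177693): 262901 mod 177693 = 85208, so (262901/177693) = (85208/177693)
factor out 2^3: 85208 = 2^3·10651; with 177693 mod 8 = 5, (2/177693) = -1; sign now -1; continue with (10651/177693)
flip (10651/177693) -> (177693/10651): both odd, 10651 mod 4 = 3, 177693 mod 4 = 1, so the flip contributes +1; sign now -1
(177693/10651): 177693 mod 10651 = 7277, so (177693/10651) = (7277/10651)
flip (7277/10651) -> (10651/7277): both odd, 7277 mod 4 = 1, 10651 mod 4 = 3, so the flip contributes +1; sign now -1
(10651/7277): 10651 mod 7277 = 3374, so (10651/7277) = (3374/7277)
factor out 2^1: 3374 = 2^1·1687; with 7277 mod 8 = 5, (2/7277) = -1; sign now +1; continue with (1687/7277)
flip (1687/7277) -> (7277/1687): both odd, 1687 mod 4 = 3, 7277 mod 4 = 1, so the flip contributes +1; sign now +1
(7277/1687): 7277 mod 1687 = 529, so (7277/1687) = (529/1687)
flip (529/1687) -> (1687/529): both odd, 529 mod 4 = 1, 1687 mod 4 = 3, so the flip contributes +1; sign now +1
(1687/529): 1687 mod 529 = 100, so (1687/529) = (100/529)
factor out 2^2: 100 = 2^2·25; with 529 mod 8 = 1, (2/529) = +1; sign now +1; continue with (25/529)
flip (25/529) -> (529/25): both odd, 25 mod 4 = 1, 529 mod 4 = 1, so the flip contributes +1; sign now +1
(529/25): 529 mod 25 = 4, so (529/25) = (4/25)
factor out 2^2: 4 = 2^2·1; with 25 mod 8 = 1, (2/25) = +1; sign now +1; continue with (1/25)
reached (1/25) = 1, so the symbol is +1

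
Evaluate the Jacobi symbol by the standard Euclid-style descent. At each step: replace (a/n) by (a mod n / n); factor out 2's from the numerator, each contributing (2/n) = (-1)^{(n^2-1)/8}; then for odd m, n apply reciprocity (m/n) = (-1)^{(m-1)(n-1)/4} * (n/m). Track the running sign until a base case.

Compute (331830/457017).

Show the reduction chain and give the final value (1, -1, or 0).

factor out 2^1: 331830 = 2^1·165915; with 457017 mod 8 = 1, (2/457017) = +1; sign now +1; continue with (165915/457017)
flip (165915/457017) -> (457017/165915): both odd, 165915 mod 4 = 3, 457017 mod 4 = 1, so the flip contributes +1; sign now +1
(457017/165915): 457017 mod 165915 = 125187, so (457017/165915) = (125187/165915)
flip (125187/165915) -> (165915/125187): both odd, 125187 mod 4 = 3, 165915 mod 4 = 3, so the flip contributes -1; sign now -1
(165915/125187): 165915 mod 125187 = 40728, so (165915/125187) = (40728/125187)
factor out 2^3: 40728 = 2^3·5091; with 125187 mod 8 = 3, (2/125187) = -1; sign now +1; continue with (5091/125187)
flip (5091/125187) -> (125187/5091): both odd, 5091 mod 4 = 3, 125187 mod 4 = 3, so the flip contributes -1; sign now -1
(125187/5091): 125187 mod 5091 = 3003, so (125187/5091) = (3003/5091)
flip (3003/5091) -> (5091/3003): both odd, 3003 mod 4 = 3, 5091 mod 4 = 3, so the flip contributes -1; sign now +1
(5091/3003): 5091 mod 3003 = 2088, so (5091/3003) = (2088/3003)
factor out 2^3: 2088 = 2^3·261; with 3003 mod 8 = 3, (2/3003) = -1; sign now -1; continue with (261/3003)
flip (261/3003) -> (3003/261): both odd, 261 mod 4 = 1, 3003 mod 4 = 3, so the flip contributes +1; sign now -1
(3003/261): 3003 mod 261 = 132, so (3003/261) = (132/261)
factor out 2^2: 132 = 2^2·33; with 261 mod 8 = 5, (2/261) = -1; sign now -1; continue with (33/261)
flip (33/261) -> (261/33): both odd, 33 mod 4 = 1, 261 mod 4 = 1, so the flip contributes +1; sign now -1
(261/33): 261 mod 33 = 30, so (261/33) = (30/33)
factor out 2^1: 30 = 2^1·15; with 33 mod 8 = 1, (2/33) = +1; sign now -1; continue with (15/33)
flip (15/33) -> (33/15): both odd, 15 mod 4 = 3, 33 mod 4 = 1, so the flip contributes +1; sign now -1
(33/15): 33 mod 15 = 3, so (33/15) = (3/15)
flip (3/15) -> (15/3): both odd, 3 mod 4 = 3, 15 mod 4 = 3, so the flip contributes -1; sign now +1
(15/3): 15 mod 3 = 0, so (15/3) = (0/3)
reached (0/3); gcd(a, n) > 1, so (0/3) = 0 and the symbol is 0

0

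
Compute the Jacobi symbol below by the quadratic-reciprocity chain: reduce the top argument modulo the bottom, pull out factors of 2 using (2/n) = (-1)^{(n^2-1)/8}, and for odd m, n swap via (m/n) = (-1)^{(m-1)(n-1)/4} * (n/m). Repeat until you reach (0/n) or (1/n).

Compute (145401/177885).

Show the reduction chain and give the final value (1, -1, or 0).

0

flip (145401/177885) -> (177885/145401): both odd, 145401 mod 4 = 1, 177885 mod 4 = 1, so the flip contributes +1; sign now +1
(177885/145401): 177885 mod 145401 = 32484, so (177885/145401) = (32484/145401)
factor out 2^2: 32484 = 2^2·8121; with 145401 mod 8 = 1, (2/145401) = +1; sign now +1; continue with (8121/145401)
flip (8121/145401) -> (145401/8121): both odd, 8121 mod 4 = 1, 145401 mod 4 = 1, so the flip contributes +1; sign now +1
(145401/8121): 145401 mod 8121 = 7344, so (145401/8121) = (7344/8121)
factor out 2^4: 7344 = 2^4·459; with 8121 mod 8 = 1, (2/8121) = +1; sign now +1; continue with (459/8121)
flip (459/8121) -> (8121/459): both odd, 459 mod 4 = 3, 8121 mod 4 = 1, so the flip contributes +1; sign now +1
(8121/459): 8121 mod 459 = 318, so (8121/459) = (318/459)
factor out 2^1: 318 = 2^1·159; with 459 mod 8 = 3, (2/459) = -1; sign now -1; continue with (159/459)
flip (159/459) -> (459/159): both odd, 159 mod 4 = 3, 459 mod 4 = 3, so the flip contributes -1; sign now +1
(459/159): 459 mod 159 = 141, so (459/159) = (141/159)
flip (141/159) -> (159/141): both odd, 141 mod 4 = 1, 159 mod 4 = 3, so the flip contributes +1; sign now +1
(159/141): 159 mod 141 = 18, so (159/141) = (18/141)
factor out 2^1: 18 = 2^1·9; with 141 mod 8 = 5, (2/141) = -1; sign now -1; continue with (9/141)
flip (9/141) -> (141/9): both odd, 9 mod 4 = 1, 141 mod 4 = 1, so the flip contributes +1; sign now -1
(141/9): 141 mod 9 = 6, so (141/9) = (6/9)
factor out 2^1: 6 = 2^1·3; with 9 mod 8 = 1, (2/9) = +1; sign now -1; continue with (3/9)
flip (3/9) -> (9/3): both odd, 3 mod 4 = 3, 9 mod 4 = 1, so the flip contributes +1; sign now -1
(9/3): 9 mod 3 = 0, so (9/3) = (0/3)
reached (0/3); gcd(a, n) > 1, so (0/3) = 0 and the symbol is 0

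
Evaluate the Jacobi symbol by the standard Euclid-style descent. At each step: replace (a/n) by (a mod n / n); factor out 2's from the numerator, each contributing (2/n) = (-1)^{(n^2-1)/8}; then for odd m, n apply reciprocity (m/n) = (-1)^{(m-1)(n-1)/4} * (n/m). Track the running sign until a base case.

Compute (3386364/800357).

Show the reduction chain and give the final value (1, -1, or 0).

(3386364/800357) = (184936/800357)   [reduce mod 800357]
184936 = 2^3·23117; (2/800357) = -1 since 800357 mod 8 = 5, so (184936/800357) = (-1)^3·(23117/800357); sign now -1
reciprocity: (23117/800357) = +1·(800357/23117) since 23117 mod 4 = 1, 800357 mod 4 = 1; sign now -1
(800357/23117) = (14379/23117)   [reduce mod 23117]
reciprocity: (14379/23117) = +1·(23117/14379) since 14379 mod 4 = 3, 23117 mod 4 = 1; sign now -1
(23117/14379) = (8738/14379)   [reduce mod 14379]
8738 = 2^1·4369; (2/14379) = -1 since 14379 mod 8 = 3, so (8738/14379) = (-1)^1·(4369/14379); sign now +1
reciprocity: (4369/14379) = +1·(14379/4369) since 4369 mod 4 = 1, 14379 mod 4 = 3; sign now +1
(14379/4369) = (1272/4369)   [reduce mod 4369]
1272 = 2^3·159; (2/4369) = +1 since 4369 mod 8 = 1, so (1272/4369) = (+1)^3·(159/4369); sign now +1
reciprocity: (159/4369) = +1·(4369/159) since 159 mod 4 = 3, 4369 mod 4 = 1; sign now +1
(4369/159) = (76/159)   [reduce mod 159]
76 = 2^2·19; (2/159) = +1 since 159 mod 8 = 7, so (76/159) = (+1)^2·(19/159); sign now +1
reciprocity: (19/159) = -1·(159/19) since 19 mod 4 = 3, 159 mod 4 = 3; sign now -1
(159/19) = (7/19)   [reduce mod 19]
reciprocity: (7/19) = -1·(19/7) since 7 mod 4 = 3, 19 mod 4 = 3; sign now +1
(19/7) = (5/7)   [reduce mod 7]
reciprocity: (5/7) = +1·(7/5) since 5 mod 4 = 1, 7 mod 4 = 3; sign now +1
(7/5) = (2/5)   [reduce mod 5]
2 = 2^1·1; (2/5) = -1 since 5 mod 8 = 5, so (2/5) = (-1)^1·(1/5); sign now -1
(1/5) = 1; final value = sign = -1

-1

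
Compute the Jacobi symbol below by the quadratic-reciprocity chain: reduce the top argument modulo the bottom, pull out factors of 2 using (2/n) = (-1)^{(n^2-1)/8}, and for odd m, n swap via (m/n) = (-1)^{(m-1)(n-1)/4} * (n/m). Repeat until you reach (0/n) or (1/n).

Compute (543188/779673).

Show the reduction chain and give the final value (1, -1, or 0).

1

factor out 2^2: 543188 = 2^2·135797; with 779673 mod 8 = 1, (2/779673) = +1; sign now +1; continue with (135797/779673)
flip (135797/779673) -> (779673/135797): both odd, 135797 mod 4 = 1, 779673 mod 4 = 1, so the flip contributes +1; sign now +1
(779673/135797): 779673 mod 135797 = 100688, so (779673/135797) = (100688/135797)
factor out 2^4: 100688 = 2^4·6293; with 135797 mod 8 = 5, (2/135797) = -1; sign now +1; continue with (6293/135797)
flip (6293/135797) -> (135797/6293): both odd, 6293 mod 4 = 1, 135797 mod 4 = 1, so the flip contributes +1; sign now +1
(135797/6293): 135797 mod 6293 = 3644, so (135797/6293) = (3644/6293)
factor out 2^2: 3644 = 2^2·911; with 6293 mod 8 = 5, (2/6293) = -1; sign now +1; continue with (911/6293)
flip (911/6293) -> (6293/911): both odd, 911 mod 4 = 3, 6293 mod 4 = 1, so the flip contributes +1; sign now +1
(6293/911): 6293 mod 911 = 827, so (6293/911) = (827/911)
flip (827/911) -> (911/827): both odd, 827 mod 4 = 3, 911 mod 4 = 3, so the flip contributes -1; sign now -1
(911/827): 911 mod 827 = 84, so (911/827) = (84/827)
factor out 2^2: 84 = 2^2·21; with 827 mod 8 = 3, (2/827) = -1; sign now -1; continue with (21/827)
flip (21/827) -> (827/21): both odd, 21 mod 4 = 1, 827 mod 4 = 3, so the flip contributes +1; sign now -1
(827/21): 827 mod 21 = 8, so (827/21) = (8/21)
factor out 2^3: 8 = 2^3·1; with 21 mod 8 = 5, (2/21) = -1; sign now +1; continue with (1/21)
reached (1/21) = 1, so the symbol is +1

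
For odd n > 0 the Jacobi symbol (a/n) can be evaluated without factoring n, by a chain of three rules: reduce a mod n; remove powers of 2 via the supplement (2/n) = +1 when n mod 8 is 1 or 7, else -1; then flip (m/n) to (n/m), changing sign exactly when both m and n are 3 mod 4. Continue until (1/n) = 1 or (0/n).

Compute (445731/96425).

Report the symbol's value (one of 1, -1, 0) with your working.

1

(445731/96425) = (60031/96425)   [reduce mod 96425]
reciprocity: (60031/96425) = +1·(96425/60031) since 60031 mod 4 = 3, 96425 mod 4 = 1; sign now +1
(96425/60031) = (36394/60031)   [reduce mod 60031]
36394 = 2^1·18197; (2/60031) = +1 since 60031 mod 8 = 7, so (36394/60031) = (+1)^1·(18197/60031); sign now +1
reciprocity: (18197/60031) = +1·(60031/18197) since 18197 mod 4 = 1, 60031 mod 4 = 3; sign now +1
(60031/18197) = (5440/18197)   [reduce mod 18197]
5440 = 2^6·85; (2/18197) = -1 since 18197 mod 8 = 5, so (5440/18197) = (-1)^6·(85/18197); sign now +1
reciprocity: (85/18197) = +1·(18197/85) since 85 mod 4 = 1, 18197 mod 4 = 1; sign now +1
(18197/85) = (7/85)   [reduce mod 85]
reciprocity: (7/85) = +1·(85/7) since 7 mod 4 = 3, 85 mod 4 = 1; sign now +1
(85/7) = (1/7)   [reduce mod 7]
(1/7) = 1; final value = sign = +1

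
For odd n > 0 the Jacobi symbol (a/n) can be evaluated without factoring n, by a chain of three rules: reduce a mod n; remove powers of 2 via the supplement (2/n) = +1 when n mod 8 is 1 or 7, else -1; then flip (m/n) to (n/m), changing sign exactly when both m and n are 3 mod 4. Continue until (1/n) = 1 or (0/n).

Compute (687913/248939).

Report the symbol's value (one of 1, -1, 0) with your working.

(687913/248939): 687913 mod 248939 = 190035, so (687913/248939) = (190035/248939)
flip (190035/248939) -> (248939/190035): both odd, 190035 mod 4 = 3, 248939 mod 4 = 3, so the flip contributes -1; sign now -1
(248939/190035): 248939 mod 190035 = 58904, so (248939/190035) = (58904/190035)
factor out 2^3: 58904 = 2^3·7363; with 190035 mod 8 = 3, (2/190035) = -1; sign now +1; continue with (7363/190035)
flip (7363/190035) -> (190035/7363): both odd, 7363 mod 4 = 3, 190035 mod 4 = 3, so the flip contributes -1; sign now -1
(190035/7363): 190035 mod 7363 = 5960, so (190035/7363) = (5960/7363)
factor out 2^3: 5960 = 2^3·745; with 7363 mod 8 = 3, (2/7363) = -1; sign now +1; continue with (745/7363)
flip (745/7363) -> (7363/745): both odd, 745 mod 4 = 1, 7363 mod 4 = 3, so the flip contributes +1; sign now +1
(7363/745): 7363 mod 745 = 658, so (7363/745) = (658/745)
factor out 2^1: 658 = 2^1·329; with 745 mod 8 = 1, (2/745) = +1; sign now +1; continue with (329/745)
flip (329/745) -> (745/329): both odd, 329 mod 4 = 1, 745 mod 4 = 1, so the flip contributes +1; sign now +1
(745/329): 745 mod 329 = 87, so (745/329) = (87/329)
flip (87/329) -> (329/87): both odd, 87 mod 4 = 3, 329 mod 4 = 1, so the flip contributes +1; sign now +1
(329/87): 329 mod 87 = 68, so (329/87) = (68/87)
factor out 2^2: 68 = 2^2·17; with 87 mod 8 = 7, (2/87) = +1; sign now +1; continue with (17/87)
flip (17/87) -> (87/17): both odd, 17 mod 4 = 1, 87 mod 4 = 3, so the flip contributes +1; sign now +1
(87/17): 87 mod 17 = 2, so (87/17) = (2/17)
factor out 2^1: 2 = 2^1·1; with 17 mod 8 = 1, (2/17) = +1; sign now +1; continue with (1/17)
reached (1/17) = 1, so the symbol is +1

1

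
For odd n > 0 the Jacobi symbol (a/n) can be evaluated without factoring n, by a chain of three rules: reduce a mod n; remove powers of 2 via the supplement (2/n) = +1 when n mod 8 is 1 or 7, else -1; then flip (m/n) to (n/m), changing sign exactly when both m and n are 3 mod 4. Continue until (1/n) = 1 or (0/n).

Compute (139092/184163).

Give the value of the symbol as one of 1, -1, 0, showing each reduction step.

factor out 2^2: 139092 = 2^2·34773; with 184163 mod 8 = 3, (2/184163) = -1; sign now +1; continue with (34773/184163)
flip (34773/184163) -> (184163/34773): both odd, 34773 mod 4 = 1, 184163 mod 4 = 3, so the flip contributes +1; sign now +1
(184163/34773): 184163 mod 34773 = 10298, so (184163/34773) = (10298/34773)
factor out 2^1: 10298 = 2^1·5149; with 34773 mod 8 = 5, (2/34773) = -1; sign now -1; continue with (5149/34773)
flip (5149/34773) -> (34773/5149): both odd, 5149 mod 4 = 1, 34773 mod 4 = 1, so the flip contributes +1; sign now -1
(34773/5149): 34773 mod 5149 = 3879, so (34773/5149) = (3879/5149)
flip (3879/5149) -> (5149/3879): both odd, 3879 mod 4 = 3, 5149 mod 4 = 1, so the flip contributes +1; sign now -1
(5149/3879): 5149 mod 3879 = 1270, so (5149/3879) = (1270/3879)
factor out 2^1: 1270 = 2^1·635; with 3879 mod 8 = 7, (2/3879) = +1; sign now -1; continue with (635/3879)
flip (635/3879) -> (3879/635): both odd, 635 mod 4 = 3, 3879 mod 4 = 3, so the flip contributes -1; sign now +1
(3879/635): 3879 mod 635 = 69, so (3879/635) = (69/635)
flip (69/635) -> (635/69): both odd, 69 mod 4 = 1, 635 mod 4 = 3, so the flip contributes +1; sign now +1
(635/69): 635 mod 69 = 14, so (635/69) = (14/69)
factor out 2^1: 14 = 2^1·7; with 69 mod 8 = 5, (2/69) = -1; sign now -1; continue with (7/69)
flip (7/69) -> (69/7): both odd, 7 mod 4 = 3, 69 mod 4 = 1, so the flip contributes +1; sign now -1
(69/7): 69 mod 7 = 6, so (69/7) = (6/7)
factor out 2^1: 6 = 2^1·3; with 7 mod 8 = 7, (2/7) = +1; sign now -1; continue with (3/7)
flip (3/7) -> (7/3): both odd, 3 mod 4 = 3, 7 mod 4 = 3, so the flip contributes -1; sign now +1
(7/3): 7 mod 3 = 1, so (7/3) = (1/3)
reached (1/3) = 1, so the symbol is +1

1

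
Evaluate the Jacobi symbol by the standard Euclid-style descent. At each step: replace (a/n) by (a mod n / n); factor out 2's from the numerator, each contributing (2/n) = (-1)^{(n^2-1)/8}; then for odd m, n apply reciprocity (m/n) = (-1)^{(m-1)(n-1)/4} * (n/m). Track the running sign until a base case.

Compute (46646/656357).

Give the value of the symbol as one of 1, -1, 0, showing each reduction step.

1

46646 = 2^1·23323; (2/656357) = -1 since 656357 mod 8 = 5, so (46646/656357) = (-1)^1·(23323/656357); sign now -1
reciprocity: (23323/656357) = +1·(656357/23323) since 23323 mod 4 = 3, 656357 mod 4 = 1; sign now -1
(656357/23323) = (3313/23323)   [reduce mod 23323]
reciprocity: (3313/23323) = +1·(23323/3313) since 3313 mod 4 = 1, 23323 mod 4 = 3; sign now -1
(23323/3313) = (132/3313)   [reduce mod 3313]
132 = 2^2·33; (2/3313) = +1 since 3313 mod 8 = 1, so (132/3313) = (+1)^2·(33/3313); sign now -1
reciprocity: (33/3313) = +1·(3313/33) since 33 mod 4 = 1, 3313 mod 4 = 1; sign now -1
(3313/33) = (13/33)   [reduce mod 33]
reciprocity: (13/33) = +1·(33/13) since 13 mod 4 = 1, 33 mod 4 = 1; sign now -1
(33/13) = (7/13)   [reduce mod 13]
reciprocity: (7/13) = +1·(13/7) since 7 mod 4 = 3, 13 mod 4 = 1; sign now -1
(13/7) = (6/7)   [reduce mod 7]
6 = 2^1·3; (2/7) = +1 since 7 mod 8 = 7, so (6/7) = (+1)^1·(3/7); sign now -1
reciprocity: (3/7) = -1·(7/3) since 3 mod 4 = 3, 7 mod 4 = 3; sign now +1
(7/3) = (1/3)   [reduce mod 3]
(1/3) = 1; final value = sign = +1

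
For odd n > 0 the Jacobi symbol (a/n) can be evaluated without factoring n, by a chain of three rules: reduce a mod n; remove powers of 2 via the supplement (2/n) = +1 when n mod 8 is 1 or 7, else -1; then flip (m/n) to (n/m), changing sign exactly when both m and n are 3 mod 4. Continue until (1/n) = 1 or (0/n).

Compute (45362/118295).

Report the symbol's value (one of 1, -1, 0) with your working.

factor out 2^1: 45362 = 2^1·22681; with 118295 mod 8 = 7, (2/118295) = +1; sign now +1; continue with (22681/118295)
flip (22681/118295) -> (118295/22681): both odd, 22681 mod 4 = 1, 118295 mod 4 = 3, so the flip contributes +1; sign now +1
(118295/22681): 118295 mod 22681 = 4890, so (118295/22681) = (4890/22681)
factor out 2^1: 4890 = 2^1·2445; with 22681 mod 8 = 1, (2/22681) = +1; sign now +1; continue with (2445/22681)
flip (2445/22681) -> (22681/2445): both odd, 2445 mod 4 = 1, 22681 mod 4 = 1, so the flip contributes +1; sign now +1
(22681/2445): 22681 mod 2445 = 676, so (22681/2445) = (676/2445)
factor out 2^2: 676 = 2^2·169; with 2445 mod 8 = 5, (2/2445) = -1; sign now +1; continue with (169/2445)
flip (169/2445) -> (2445/169): both odd, 169 mod 4 = 1, 2445 mod 4 = 1, so the flip contributes +1; sign now +1
(2445/169): 2445 mod 169 = 79, so (2445/169) = (79/169)
flip (79/169) -> (169/79): both odd, 79 mod 4 = 3, 169 mod 4 = 1, so the flip contributes +1; sign now +1
(169/79): 169 mod 79 = 11, so (169/79) = (11/79)
flip (11/79) -> (79/11): both odd, 11 mod 4 = 3, 79 mod 4 = 3, so the flip contributes -1; sign now -1
(79/11): 79 mod 11 = 2, so (79/11) = (2/11)
factor out 2^1: 2 = 2^1·1; with 11 mod 8 = 3, (2/11) = -1; sign now +1; continue with (1/11)
reached (1/11) = 1, so the symbol is +1

1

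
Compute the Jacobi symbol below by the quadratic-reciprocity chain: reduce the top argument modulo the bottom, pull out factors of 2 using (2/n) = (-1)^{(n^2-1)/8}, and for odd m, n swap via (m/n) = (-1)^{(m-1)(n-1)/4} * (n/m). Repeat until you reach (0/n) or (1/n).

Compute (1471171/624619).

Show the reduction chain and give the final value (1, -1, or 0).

(1471171/624619): 1471171 mod 624619 = 221933, so (1471171/624619) = (221933/624619)
flip (221933/624619) -> (624619/221933): both odd, 221933 mod 4 = 1, 624619 mod 4 = 3, so the flip contributes +1; sign now +1
(624619/221933): 624619 mod 221933 = 180753, so (624619/221933) = (180753/221933)
flip (180753/221933) -> (221933/180753): both odd, 180753 mod 4 = 1, 221933 mod 4 = 1, so the flip contributes +1; sign now +1
(221933/180753): 221933 mod 180753 = 41180, so (221933/180753) = (41180/180753)
factor out 2^2: 41180 = 2^2·10295; with 180753 mod 8 = 1, (2/180753) = +1; sign now +1; continue with (10295/180753)
flip (10295/180753) -> (180753/10295): both odd, 10295 mod 4 = 3, 180753 mod 4 = 1, so the flip contributes +1; sign now +1
(180753/10295): 180753 mod 10295 = 5738, so (180753/10295) = (5738/10295)
factor out 2^1: 5738 = 2^1·2869; with 10295 mod 8 = 7, (2/10295) = +1; sign now +1; continue with (2869/10295)
flip (2869/10295) -> (10295/2869): both odd, 2869 mod 4 = 1, 10295 mod 4 = 3, so the flip contributes +1; sign now +1
(10295/2869): 10295 mod 2869 = 1688, so (10295/2869) = (1688/2869)
factor out 2^3: 1688 = 2^3·211; with 2869 mod 8 = 5, (2/2869) = -1; sign now -1; continue with (211/2869)
flip (211/2869) -> (2869/211): both odd, 211 mod 4 = 3, 2869 mod 4 = 1, so the flip contributes +1; sign now -1
(2869/211): 2869 mod 211 = 126, so (2869/211) = (126/211)
factor out 2^1: 126 = 2^1·63; with 211 mod 8 = 3, (2/211) = -1; sign now +1; continue with (63/211)
flip (63/211) -> (211/63): both odd, 63 mod 4 = 3, 211 mod 4 = 3, so the flip contributes -1; sign now -1
(211/63): 211 mod 63 = 22, so (211/63) = (22/63)
factor out 2^1: 22 = 2^1·11; with 63 mod 8 = 7, (2/63) = +1; sign now -1; continue with (11/63)
flip (11/63) -> (63/11): both odd, 11 mod 4 = 3, 63 mod 4 = 3, so the flip contributes -1; sign now +1
(63/11): 63 mod 11 = 8, so (63/11) = (8/11)
factor out 2^3: 8 = 2^3·1; with 11 mod 8 = 3, (2/11) = -1; sign now -1; continue with (1/11)
reached (1/11) = 1, so the symbol is -1

-1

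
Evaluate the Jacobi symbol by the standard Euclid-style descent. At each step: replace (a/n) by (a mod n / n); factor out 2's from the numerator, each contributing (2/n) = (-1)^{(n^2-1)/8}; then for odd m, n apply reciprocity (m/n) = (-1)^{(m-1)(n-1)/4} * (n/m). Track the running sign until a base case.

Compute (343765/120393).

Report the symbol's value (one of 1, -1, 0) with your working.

-1

(343765/120393) = (102979/120393)   [reduce mod 120393]
reciprocity: (102979/120393) = +1·(120393/102979) since 102979 mod 4 = 3, 120393 mod 4 = 1; sign now +1
(120393/102979) = (17414/102979)   [reduce mod 102979]
17414 = 2^1·8707; (2/102979) = -1 since 102979 mod 8 = 3, so (17414/102979) = (-1)^1·(8707/102979); sign now -1
reciprocity: (8707/102979) = -1·(102979/8707) since 8707 mod 4 = 3, 102979 mod 4 = 3; sign now +1
(102979/8707) = (7202/8707)   [reduce mod 8707]
7202 = 2^1·3601; (2/8707) = -1 since 8707 mod 8 = 3, so (7202/8707) = (-1)^1·(3601/8707); sign now -1
reciprocity: (3601/8707) = +1·(8707/3601) since 3601 mod 4 = 1, 8707 mod 4 = 3; sign now -1
(8707/3601) = (1505/3601)   [reduce mod 3601]
reciprocity: (1505/3601) = +1·(3601/1505) since 1505 mod 4 = 1, 3601 mod 4 = 1; sign now -1
(3601/1505) = (591/1505)   [reduce mod 1505]
reciprocity: (591/1505) = +1·(1505/591) since 591 mod 4 = 3, 1505 mod 4 = 1; sign now -1
(1505/591) = (323/591)   [reduce mod 591]
reciprocity: (323/591) = -1·(591/323) since 323 mod 4 = 3, 591 mod 4 = 3; sign now +1
(591/323) = (268/323)   [reduce mod 323]
268 = 2^2·67; (2/323) = -1 since 323 mod 8 = 3, so (268/323) = (-1)^2·(67/323); sign now +1
reciprocity: (67/323) = -1·(323/67) since 67 mod 4 = 3, 323 mod 4 = 3; sign now -1
(323/67) = (55/67)   [reduce mod 67]
reciprocity: (55/67) = -1·(67/55) since 55 mod 4 = 3, 67 mod 4 = 3; sign now +1
(67/55) = (12/55)   [reduce mod 55]
12 = 2^2·3; (2/55) = +1 since 55 mod 8 = 7, so (12/55) = (+1)^2·(3/55); sign now +1
reciprocity: (3/55) = -1·(55/3) since 3 mod 4 = 3, 55 mod 4 = 3; sign now -1
(55/3) = (1/3)   [reduce mod 3]
(1/3) = 1; final value = sign = -1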